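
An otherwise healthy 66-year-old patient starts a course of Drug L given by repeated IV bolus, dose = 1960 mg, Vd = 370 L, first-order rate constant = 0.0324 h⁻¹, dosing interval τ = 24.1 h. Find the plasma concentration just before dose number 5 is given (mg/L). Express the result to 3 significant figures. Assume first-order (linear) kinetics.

4.28 mg/L

C₀ per dose = Dose / Vd = 1960 / 370 = 5.297 mg/L
Fraction remaining after one interval: r = e^(−kτ) = e^(−0.03240 × 24.1) = 0.4580
Before dose 5, 4 doses have been given (aged 1τ, 2τ, 3τ, 4τ).
C_trough = C₀ × (r + r² + … + r^4) = C₀ × r(1−r^4)/(1−r)
        = 5.297 × 0.4580 × (1 − 0.04400) / (1 − 0.4580) = 4.279 mg/L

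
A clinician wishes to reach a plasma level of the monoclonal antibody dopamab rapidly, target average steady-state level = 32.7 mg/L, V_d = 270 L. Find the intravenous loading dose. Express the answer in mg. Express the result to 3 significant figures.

LD = Css × Vd = 32.7 × 270 = 8829 mg

8830 mg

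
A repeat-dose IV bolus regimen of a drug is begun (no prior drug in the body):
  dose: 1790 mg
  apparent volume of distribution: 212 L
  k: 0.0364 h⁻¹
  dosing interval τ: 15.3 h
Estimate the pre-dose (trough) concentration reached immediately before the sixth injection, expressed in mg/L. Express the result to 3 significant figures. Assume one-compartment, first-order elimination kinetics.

10.6 mg/L

C₀ per dose = Dose / Vd = 1790 / 212 = 8.443 mg/L
Fraction remaining after one interval: r = e^(−kτ) = e^(−0.03640 × 15.3) = 0.5730
Before dose 6, 5 doses have been given (aged 1τ, 2τ, 3τ, 4τ, 5τ).
C_trough = C₀ × (r + r² + … + r^5) = C₀ × r(1−r^5)/(1−r)
        = 8.443 × 0.5730 × (1 − 0.06177) / (1 − 0.5730) = 10.63 mg/L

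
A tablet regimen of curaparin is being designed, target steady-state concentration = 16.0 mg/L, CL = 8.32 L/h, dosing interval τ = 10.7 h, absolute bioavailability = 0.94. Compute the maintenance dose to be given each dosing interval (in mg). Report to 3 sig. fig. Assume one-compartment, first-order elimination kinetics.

At steady state, F × (Dose/τ) = Css × CL.
Dose = Css × CL × τ / F = 16.0 × 8.320 × 10.7 / 0.94 = 1515 mg

1520 mg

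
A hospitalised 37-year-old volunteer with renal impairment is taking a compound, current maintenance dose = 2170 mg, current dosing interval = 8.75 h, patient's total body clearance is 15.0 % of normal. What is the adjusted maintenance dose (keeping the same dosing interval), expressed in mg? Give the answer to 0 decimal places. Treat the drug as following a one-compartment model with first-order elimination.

326 mg

To keep the same average steady-state level, dosing rate must scale with clearance.
CL ratio = 15.0 / 100 = 0.1500
New dose (same interval) = 2170 × 0.1500 = 325.5 mg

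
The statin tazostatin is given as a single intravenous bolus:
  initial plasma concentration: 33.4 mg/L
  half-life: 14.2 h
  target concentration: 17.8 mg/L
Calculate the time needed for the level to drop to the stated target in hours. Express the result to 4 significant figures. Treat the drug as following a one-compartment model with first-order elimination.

k = ln2 / t½ = 0.693147 / 14.2 = 0.04881 h⁻¹
t = ln(C₀ / C) / k = ln(33.40 / 17.8) / 0.04881
  = ln(1.876) / 0.04881 = 0.6291 / 0.04881 = 12.89 h

12.89 h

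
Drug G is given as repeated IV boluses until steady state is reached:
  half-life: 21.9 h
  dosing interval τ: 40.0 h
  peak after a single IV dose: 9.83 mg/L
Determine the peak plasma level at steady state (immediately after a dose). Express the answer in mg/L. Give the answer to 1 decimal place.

13.7 mg/L

k = ln2 / t½ = 0.693147 / 21.9 = 0.03165 h⁻¹
e^(−kτ) = e^(−0.03165 × 40.0) = 0.2820
Accumulation ratio R = 1 / (1 − e^(−kτ)) = 1 / (1 − 0.2820) = 1.393
Steady-state peak = C₀ × R = 9.83 × 1.393 = 13.69 mg/L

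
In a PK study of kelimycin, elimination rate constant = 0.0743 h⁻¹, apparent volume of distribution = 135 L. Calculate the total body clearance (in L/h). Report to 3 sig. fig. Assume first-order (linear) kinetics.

CL = k × Vd = 0.0743 × 135 = 10.03 L/h

10.0 L/h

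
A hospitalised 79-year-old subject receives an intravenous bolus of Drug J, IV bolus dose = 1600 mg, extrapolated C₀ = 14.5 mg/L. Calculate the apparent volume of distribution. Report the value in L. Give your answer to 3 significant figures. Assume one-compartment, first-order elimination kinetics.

Vd = Dose / C₀ = 1600 / 14.5 = 110.3 L

110 L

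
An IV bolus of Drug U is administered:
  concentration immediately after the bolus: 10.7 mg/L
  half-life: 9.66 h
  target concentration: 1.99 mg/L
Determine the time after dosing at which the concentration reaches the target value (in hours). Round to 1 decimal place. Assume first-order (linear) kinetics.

k = ln2 / t½ = 0.693147 / 9.66 = 0.07175 h⁻¹
t = ln(C₀ / C) / k = ln(10.70 / 1.99) / 0.07175
  = ln(5.377) / 0.07175 = 1.682 / 0.07175 = 23.44 h

23.4 h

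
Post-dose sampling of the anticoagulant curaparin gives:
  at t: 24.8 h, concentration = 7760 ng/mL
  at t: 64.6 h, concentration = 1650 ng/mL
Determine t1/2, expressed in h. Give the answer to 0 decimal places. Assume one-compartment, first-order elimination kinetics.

k = ln(C₁/C₂) / (t₂ − t₁) = ln(7760/1650) / (64.6 − 24.8)
  = 1.548 / 39.80 = 0.03889 h⁻¹
t½ = ln2 / k = 0.693147 / 0.03889 = 17.82 h

18 h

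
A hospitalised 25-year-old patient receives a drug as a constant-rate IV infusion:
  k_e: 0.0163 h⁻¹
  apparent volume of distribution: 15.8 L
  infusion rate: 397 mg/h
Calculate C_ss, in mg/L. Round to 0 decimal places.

1542 mg/L

CL = k × Vd = 0.01630 × 15.8 = 0.2575 L/h
At steady state Css = R₀ / CL = 397 / 0.2575 = 1542 mg/L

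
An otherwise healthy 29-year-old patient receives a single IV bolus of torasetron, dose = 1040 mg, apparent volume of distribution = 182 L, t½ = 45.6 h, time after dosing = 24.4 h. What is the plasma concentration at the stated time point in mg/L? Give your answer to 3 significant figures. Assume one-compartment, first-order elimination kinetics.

C₀ = Dose / Vd = 1040 / 182 = 5.714 mg/L
k = ln2 / t½ = 0.693147 / 45.6 = 0.01520 h⁻¹
C = C₀ · e^(−k·t) = 5.714 × e^(−0.01520 × 24.4)
  = 5.714 × 0.6901 = 3.943 mg/L

3.94 mg/L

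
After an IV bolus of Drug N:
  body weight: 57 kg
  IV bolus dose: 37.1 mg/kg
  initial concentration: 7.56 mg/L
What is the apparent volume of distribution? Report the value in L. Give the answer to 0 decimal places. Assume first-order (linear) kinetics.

Dose = 37.1 × 57 = 2115 mg
Vd = Dose / C₀ = 2115 / 7.56 = 279.8 L

280 L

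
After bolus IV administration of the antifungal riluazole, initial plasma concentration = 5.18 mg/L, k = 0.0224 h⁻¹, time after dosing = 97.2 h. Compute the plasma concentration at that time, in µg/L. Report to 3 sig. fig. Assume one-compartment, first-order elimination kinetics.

C = C₀ · e^(−k·t) = 5.180 × e^(−0.02240 × 97.2)
  = 5.180 × 0.1133 = 0.5869 mg/L
Convert: 0.5869 mg/L × 1000 = 586.9 µg/L

587 µg/L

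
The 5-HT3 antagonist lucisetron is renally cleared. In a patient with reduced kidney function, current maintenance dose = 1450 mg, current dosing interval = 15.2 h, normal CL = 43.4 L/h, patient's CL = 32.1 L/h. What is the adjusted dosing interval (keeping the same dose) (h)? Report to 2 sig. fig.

To keep the same average steady-state level, dosing rate must scale with clearance.
CL ratio = 32.1 / 43.4 = 0.7396
New interval (same dose) = 15.2 / 0.7396 = 20.55 h

21 h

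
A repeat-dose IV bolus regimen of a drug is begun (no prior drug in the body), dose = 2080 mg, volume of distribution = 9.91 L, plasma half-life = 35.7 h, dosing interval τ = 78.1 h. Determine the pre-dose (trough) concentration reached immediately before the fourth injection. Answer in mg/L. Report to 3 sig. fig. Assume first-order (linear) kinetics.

C₀ per dose = Dose / Vd = 2080 / 9.91 = 209.9 mg/L
k = ln2 / t½ = 0.693147 / 35.7 = 0.01942 h⁻¹
Fraction remaining after one interval: r = e^(−kτ) = e^(−0.01942 × 78.1) = 0.2194
Before dose 4, 3 doses have been given (aged 1τ, 2τ, 3τ).
C_trough = C₀ × (r + r² + … + r^3) = C₀ × r(1−r^3)/(1−r)
        = 209.9 × 0.2194 × (1 − 0.01056) / (1 − 0.2194) = 58.37 mg/L

58.4 mg/L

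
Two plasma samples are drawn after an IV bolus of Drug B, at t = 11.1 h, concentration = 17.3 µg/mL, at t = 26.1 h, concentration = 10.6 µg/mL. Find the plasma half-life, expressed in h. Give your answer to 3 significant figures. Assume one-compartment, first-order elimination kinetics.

k = ln(C₁/C₂) / (t₂ − t₁) = ln(17.3/10.6) / (26.1 − 11.1)
  = 0.4899 / 15.00 = 0.03266 h⁻¹
t½ = ln2 / k = 0.693147 / 0.03266 = 21.22 h

21.2 h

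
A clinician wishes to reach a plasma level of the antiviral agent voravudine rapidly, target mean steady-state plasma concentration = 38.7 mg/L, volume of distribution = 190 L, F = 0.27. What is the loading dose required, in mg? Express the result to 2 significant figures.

27000 mg

LD = Css × Vd / F = 38.7 × 190 / 0.27 = 27230 mg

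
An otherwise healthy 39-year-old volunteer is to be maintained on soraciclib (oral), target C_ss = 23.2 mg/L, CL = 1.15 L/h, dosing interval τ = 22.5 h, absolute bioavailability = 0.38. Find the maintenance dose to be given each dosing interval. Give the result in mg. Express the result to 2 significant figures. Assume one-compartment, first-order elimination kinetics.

At steady state, F × (Dose/τ) = Css × CL.
Dose = Css × CL × τ / F = 23.2 × 1.150 × 22.5 / 0.38 = 1580 mg

1600 mg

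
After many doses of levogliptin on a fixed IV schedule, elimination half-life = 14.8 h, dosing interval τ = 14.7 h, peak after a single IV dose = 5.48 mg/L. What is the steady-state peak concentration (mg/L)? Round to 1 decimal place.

11.0 mg/L

k = ln2 / t½ = 0.693147 / 14.8 = 0.04683 h⁻¹
e^(−kτ) = e^(−0.04683 × 14.7) = 0.5024
Accumulation ratio R = 1 / (1 − e^(−kτ)) = 1 / (1 − 0.5024) = 2.010
Steady-state peak = C₀ × R = 5.48 × 2.010 = 11.01 mg/L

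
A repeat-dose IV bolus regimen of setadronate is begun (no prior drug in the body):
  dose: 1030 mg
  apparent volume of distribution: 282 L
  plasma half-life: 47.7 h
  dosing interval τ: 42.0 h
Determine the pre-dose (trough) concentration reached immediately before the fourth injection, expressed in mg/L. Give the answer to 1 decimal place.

C₀ per dose = Dose / Vd = 1030 / 282 = 3.652 mg/L
k = ln2 / t½ = 0.693147 / 47.7 = 0.01453 h⁻¹
Fraction remaining after one interval: r = e^(−kτ) = e^(−0.01453 × 42.0) = 0.5432
Before dose 4, 3 doses have been given (aged 1τ, 2τ, 3τ).
C_trough = C₀ × (r + r² + … + r^3) = C₀ × r(1−r^3)/(1−r)
        = 3.652 × 0.5432 × (1 − 0.1603) / (1 − 0.5432) = 3.647 mg/L

3.6 mg/L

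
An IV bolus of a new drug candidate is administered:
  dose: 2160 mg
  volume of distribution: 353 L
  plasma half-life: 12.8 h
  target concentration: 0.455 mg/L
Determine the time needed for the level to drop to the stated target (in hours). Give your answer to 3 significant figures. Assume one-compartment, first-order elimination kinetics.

C₀ = Dose / Vd = 2160 / 353 = 6.119 mg/L
k = ln2 / t½ = 0.693147 / 12.8 = 0.05415 h⁻¹
t = ln(C₀ / C) / k = ln(6.119 / 0.455) / 0.05415
  = ln(13.45) / 0.05415 = 2.599 / 0.05415 = 48.00 h

48.0 h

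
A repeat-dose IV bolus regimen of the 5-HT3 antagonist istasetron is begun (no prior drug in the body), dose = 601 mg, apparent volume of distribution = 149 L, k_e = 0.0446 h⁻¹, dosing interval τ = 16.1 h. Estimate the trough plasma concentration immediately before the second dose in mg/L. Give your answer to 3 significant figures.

1.97 mg/L

C₀ per dose = Dose / Vd = 601 / 149 = 4.034 mg/L
Fraction remaining after one interval: r = e^(−kτ) = e^(−0.04460 × 16.1) = 0.4877
Before dose 2, 1 dose has been given (aged 1τ).
C_trough = C₀ × r = 4.034 × 0.4877 = 1.967 mg/L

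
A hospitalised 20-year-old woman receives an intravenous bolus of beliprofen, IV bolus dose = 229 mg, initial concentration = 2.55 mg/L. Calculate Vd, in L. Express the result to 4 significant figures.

89.80 L

Vd = Dose / C₀ = 229.0 / 2.55 = 89.80 L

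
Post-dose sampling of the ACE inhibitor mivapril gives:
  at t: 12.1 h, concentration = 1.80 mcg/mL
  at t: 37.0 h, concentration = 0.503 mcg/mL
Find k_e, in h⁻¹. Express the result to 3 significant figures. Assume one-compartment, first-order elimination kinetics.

0.0512 h⁻¹

k = ln(C₁/C₂) / (t₂ − t₁) = ln(1.80/0.503) / (37.0 − 12.1)
  = 1.275 / 24.90 = 0.05120 h⁻¹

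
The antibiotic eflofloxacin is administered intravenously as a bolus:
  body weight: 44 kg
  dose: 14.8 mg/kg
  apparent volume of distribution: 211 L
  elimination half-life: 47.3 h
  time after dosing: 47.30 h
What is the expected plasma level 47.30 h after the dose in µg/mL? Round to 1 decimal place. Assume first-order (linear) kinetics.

1.5 µg/mL

Total dose = 14.8 × 44 = 651.2 mg
C₀ = Dose / Vd = 651.2 / 211 = 3.086 mg/L
k = ln2 / t½ = 0.693147 / 47.3 = 0.01465 h⁻¹
t / t½ = 47.30 / 47.3 = 1 half-lives
C = C₀ × (1/2)^1 = 3.086 × 0.5000 = 1.543 mg/L
(1.543 mg/L = 1.543 µg/mL)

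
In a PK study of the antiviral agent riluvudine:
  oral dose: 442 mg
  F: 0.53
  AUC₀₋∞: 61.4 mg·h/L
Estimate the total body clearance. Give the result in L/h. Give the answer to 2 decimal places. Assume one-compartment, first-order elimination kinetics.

CL = F·Dose / AUC = 0.53 × 442 / 61.4 = 3.815 L/h

3.82 L/h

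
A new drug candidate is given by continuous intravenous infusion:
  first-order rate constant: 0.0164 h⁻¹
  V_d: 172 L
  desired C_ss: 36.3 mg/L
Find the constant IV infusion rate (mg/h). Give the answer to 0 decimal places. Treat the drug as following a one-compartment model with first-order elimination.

102 mg/h

CL = k × Vd = 0.01640 × 172 = 2.821 L/h
At steady state, infusion rate R₀ = Css × CL = 36.3 × 2.821 = 102.4 mg/h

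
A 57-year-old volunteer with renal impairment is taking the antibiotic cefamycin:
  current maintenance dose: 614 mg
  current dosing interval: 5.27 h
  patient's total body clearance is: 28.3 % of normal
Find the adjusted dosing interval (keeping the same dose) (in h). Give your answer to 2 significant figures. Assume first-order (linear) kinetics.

To keep the same average steady-state level, dosing rate must scale with clearance.
CL ratio = 28.3 / 100 = 0.2830
New interval (same dose) = 5.27 / 0.2830 = 18.62 h

19 h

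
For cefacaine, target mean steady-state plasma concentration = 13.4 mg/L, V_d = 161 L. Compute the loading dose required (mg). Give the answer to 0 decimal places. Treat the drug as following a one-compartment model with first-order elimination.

LD = Css × Vd = 13.4 × 161 = 2157 mg

2157 mg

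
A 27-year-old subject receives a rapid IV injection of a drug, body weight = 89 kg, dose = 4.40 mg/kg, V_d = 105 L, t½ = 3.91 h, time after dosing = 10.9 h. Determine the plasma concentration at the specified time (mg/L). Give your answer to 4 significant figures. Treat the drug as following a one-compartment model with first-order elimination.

0.5401 mg/L

Total dose = 4.40 × 89 = 391.6 mg
C₀ = Dose / Vd = 391.6 / 105 = 3.730 mg/L
k = ln2 / t½ = 0.693147 / 3.91 = 0.1773 h⁻¹
C = C₀ · e^(−k·t) = 3.730 × e^(−0.1773 × 10.9)
  = 3.730 × 0.1448 = 0.5401 mg/L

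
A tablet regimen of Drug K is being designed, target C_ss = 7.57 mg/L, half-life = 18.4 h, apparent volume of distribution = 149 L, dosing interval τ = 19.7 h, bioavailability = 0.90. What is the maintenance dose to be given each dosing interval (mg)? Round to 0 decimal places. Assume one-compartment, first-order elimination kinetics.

k = ln2 / t½ = 0.693147 / 18.4 = 0.03767 h⁻¹
CL = k × Vd = 0.03767 × 149 = 5.613 L/h
At steady state, F × (Dose/τ) = Css × CL.
Dose = Css × CL × τ / F = 7.57 × 5.613 × 19.7 / 0.90 = 930.1 mg

930 mg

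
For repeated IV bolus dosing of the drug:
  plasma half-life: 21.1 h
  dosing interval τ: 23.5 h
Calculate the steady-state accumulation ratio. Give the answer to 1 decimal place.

1.9

k = ln2 / t½ = 0.693147 / 21.1 = 0.03285 h⁻¹
e^(−kτ) = e^(−0.03285 × 23.5) = 0.4621
Accumulation ratio R = 1 / (1 − e^(−kτ)) = 1 / (1 − 0.4621) = 1.859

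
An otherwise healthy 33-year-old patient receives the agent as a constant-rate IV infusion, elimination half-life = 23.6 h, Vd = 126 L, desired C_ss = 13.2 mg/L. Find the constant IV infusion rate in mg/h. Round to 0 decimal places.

k = ln2 / t½ = 0.693147 / 23.6 = 0.02937 h⁻¹
CL = k × Vd = 0.02937 × 126 = 3.701 L/h
At steady state, infusion rate R₀ = Css × CL = 13.2 × 3.701 = 48.85 mg/h

49 mg/h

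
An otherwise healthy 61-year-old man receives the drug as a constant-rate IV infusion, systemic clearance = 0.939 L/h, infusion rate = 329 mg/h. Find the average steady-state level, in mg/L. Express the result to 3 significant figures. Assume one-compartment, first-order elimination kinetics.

At steady state Css = R₀ / CL = 329 / 0.9390 = 350.4 mg/L

350 mg/L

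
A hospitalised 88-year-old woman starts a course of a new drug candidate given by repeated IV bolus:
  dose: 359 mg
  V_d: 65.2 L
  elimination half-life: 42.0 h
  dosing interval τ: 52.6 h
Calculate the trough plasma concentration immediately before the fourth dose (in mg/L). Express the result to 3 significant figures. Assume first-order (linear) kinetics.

3.69 mg/L

C₀ per dose = Dose / Vd = 359 / 65.2 = 5.506 mg/L
k = ln2 / t½ = 0.693147 / 42.0 = 0.01650 h⁻¹
Fraction remaining after one interval: r = e^(−kτ) = e^(−0.01650 × 52.6) = 0.4198
Before dose 4, 3 doses have been given (aged 1τ, 2τ, 3τ).
C_trough = C₀ × (r + r² + … + r^3) = C₀ × r(1−r^3)/(1−r)
        = 5.506 × 0.4198 × (1 − 0.07398) / (1 − 0.4198) = 3.689 mg/L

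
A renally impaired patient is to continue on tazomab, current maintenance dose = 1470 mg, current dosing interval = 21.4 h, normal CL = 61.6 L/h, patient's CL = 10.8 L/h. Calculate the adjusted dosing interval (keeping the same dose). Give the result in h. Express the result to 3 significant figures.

122 h

To keep the same average steady-state level, dosing rate must scale with clearance.
CL ratio = 10.8 / 61.6 = 0.1753
New interval (same dose) = 21.4 / 0.1753 = 122.1 h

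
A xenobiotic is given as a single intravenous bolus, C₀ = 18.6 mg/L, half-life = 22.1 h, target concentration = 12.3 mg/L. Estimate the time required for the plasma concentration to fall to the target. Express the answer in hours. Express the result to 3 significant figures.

k = ln2 / t½ = 0.693147 / 22.1 = 0.03136 h⁻¹
t = ln(C₀ / C) / k = ln(18.60 / 12.3) / 0.03136
  = ln(1.512) / 0.03136 = 0.4134 / 0.03136 = 13.18 h

13.2 h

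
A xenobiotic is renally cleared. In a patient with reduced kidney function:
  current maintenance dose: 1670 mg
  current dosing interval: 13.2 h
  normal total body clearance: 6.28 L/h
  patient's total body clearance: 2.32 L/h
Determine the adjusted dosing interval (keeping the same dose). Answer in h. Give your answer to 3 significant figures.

35.7 h

To keep the same average steady-state level, dosing rate must scale with clearance.
CL ratio = 2.32 / 6.28 = 0.3694
New interval (same dose) = 13.2 / 0.3694 = 35.73 h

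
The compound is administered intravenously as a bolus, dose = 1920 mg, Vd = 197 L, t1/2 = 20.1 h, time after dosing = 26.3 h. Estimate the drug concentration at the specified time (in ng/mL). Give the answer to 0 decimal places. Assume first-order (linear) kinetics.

3935 ng/mL

C₀ = Dose / Vd = 1920 / 197 = 9.746 mg/L
k = ln2 / t½ = 0.693147 / 20.1 = 0.03448 h⁻¹
C = C₀ · e^(−k·t) = 9.746 × e^(−0.03448 × 26.3)
  = 9.746 × 0.4038 = 3.935 mg/L
Convert: 3.935 mg/L × 1000 = 3935 ng/mL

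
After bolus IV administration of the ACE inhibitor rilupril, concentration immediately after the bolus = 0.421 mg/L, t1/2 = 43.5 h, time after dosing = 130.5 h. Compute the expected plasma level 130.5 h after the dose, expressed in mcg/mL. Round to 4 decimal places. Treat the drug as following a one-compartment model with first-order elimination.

k = ln2 / t½ = 0.693147 / 43.5 = 0.01593 h⁻¹
t / t½ = 130.5 / 43.5 = 3 half-lives
C = C₀ × (1/2)^3 = 0.4210 × 0.1250 = 0.05263 mg/L
(0.05263 mg/L = 0.05263 mcg/mL)

0.0526 mcg/mL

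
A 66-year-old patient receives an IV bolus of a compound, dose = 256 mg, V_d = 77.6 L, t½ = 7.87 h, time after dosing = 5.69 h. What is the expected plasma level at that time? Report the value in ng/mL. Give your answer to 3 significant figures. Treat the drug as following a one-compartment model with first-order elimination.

2000 ng/mL

C₀ = Dose / Vd = 256.0 / 77.6 = 3.299 mg/L
k = ln2 / t½ = 0.693147 / 7.87 = 0.08807 h⁻¹
C = C₀ · e^(−k·t) = 3.299 × e^(−0.08807 × 5.69)
  = 3.299 × 0.6059 = 1.999 mg/L
Convert: 1.999 mg/L × 1000 = 1999 ng/mL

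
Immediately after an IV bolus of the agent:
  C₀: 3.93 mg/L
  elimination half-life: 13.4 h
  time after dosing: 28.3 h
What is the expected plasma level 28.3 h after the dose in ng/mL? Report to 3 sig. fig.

k = ln2 / t½ = 0.693147 / 13.4 = 0.05173 h⁻¹
C = C₀ · e^(−k·t) = 3.930 × e^(−0.05173 × 28.3)
  = 3.930 × 0.2313 = 0.9090 mg/L
Convert: 0.9090 mg/L × 1000 = 909.0 ng/mL

909 ng/mL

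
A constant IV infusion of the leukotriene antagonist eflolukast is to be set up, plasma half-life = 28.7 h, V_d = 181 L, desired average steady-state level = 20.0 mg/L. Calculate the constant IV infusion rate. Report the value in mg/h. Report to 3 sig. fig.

k = ln2 / t½ = 0.693147 / 28.7 = 0.02415 h⁻¹
CL = k × Vd = 0.02415 × 181 = 4.371 L/h
At steady state, infusion rate R₀ = Css × CL = 20.0 × 4.371 = 87.42 mg/h

87.4 mg/h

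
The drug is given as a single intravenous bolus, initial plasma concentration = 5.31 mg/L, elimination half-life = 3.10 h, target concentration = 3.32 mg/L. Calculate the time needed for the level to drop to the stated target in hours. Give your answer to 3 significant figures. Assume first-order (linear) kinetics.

k = ln2 / t½ = 0.693147 / 3.10 = 0.2236 h⁻¹
t = ln(C₀ / C) / k = ln(5.310 / 3.32) / 0.2236
  = ln(1.599) / 0.2236 = 0.4694 / 0.2236 = 2.099 h

2.10 h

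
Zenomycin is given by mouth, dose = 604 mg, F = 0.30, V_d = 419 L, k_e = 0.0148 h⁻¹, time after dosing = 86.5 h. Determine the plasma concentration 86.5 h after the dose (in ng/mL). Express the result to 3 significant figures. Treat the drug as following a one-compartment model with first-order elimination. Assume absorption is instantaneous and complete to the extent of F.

Amount reaching circulation = F × Dose = 0.30 × 604.0 = 181.2 mg
C₀ = F·Dose / Vd = 181.2 / 419 = 0.4325 mg/L
C = C₀ · e^(−k·t) = 0.4325 × e^(−0.01480 × 86.5)
  = 0.4325 × 0.2780 = 0.1202 mg/L
Convert: 0.1202 mg/L × 1000 = 120.2 ng/mL

120 ng/mL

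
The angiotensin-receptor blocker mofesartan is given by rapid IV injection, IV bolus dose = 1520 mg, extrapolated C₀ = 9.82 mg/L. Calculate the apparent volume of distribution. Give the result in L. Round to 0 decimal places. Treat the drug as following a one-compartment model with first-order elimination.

Vd = Dose / C₀ = 1520 / 9.82 = 154.8 L

155 L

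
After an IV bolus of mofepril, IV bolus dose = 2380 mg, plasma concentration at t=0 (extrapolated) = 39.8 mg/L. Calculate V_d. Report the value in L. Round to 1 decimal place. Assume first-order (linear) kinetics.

Vd = Dose / C₀ = 2380 / 39.8 = 59.80 L

59.8 L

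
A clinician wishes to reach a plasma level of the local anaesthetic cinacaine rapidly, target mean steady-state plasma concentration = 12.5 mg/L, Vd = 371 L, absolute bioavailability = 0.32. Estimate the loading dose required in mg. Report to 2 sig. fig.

LD = Css × Vd / F = 12.5 × 371 / 0.32 = 14490 mg

14000 mg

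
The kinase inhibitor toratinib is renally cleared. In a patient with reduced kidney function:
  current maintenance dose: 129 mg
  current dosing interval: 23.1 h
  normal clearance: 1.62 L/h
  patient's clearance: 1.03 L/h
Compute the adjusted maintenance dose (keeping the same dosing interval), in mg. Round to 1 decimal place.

82.0 mg

To keep the same average steady-state level, dosing rate must scale with clearance.
CL ratio = 1.03 / 1.62 = 0.6358
New dose (same interval) = 129 × 0.6358 = 82.02 mg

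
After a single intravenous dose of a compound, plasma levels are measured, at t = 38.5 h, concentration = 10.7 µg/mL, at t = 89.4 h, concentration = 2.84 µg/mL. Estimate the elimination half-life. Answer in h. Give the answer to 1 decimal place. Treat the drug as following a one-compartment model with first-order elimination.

k = ln(C₁/C₂) / (t₂ − t₁) = ln(10.7/2.84) / (89.4 − 38.5)
  = 1.326 / 50.90 = 0.02605 h⁻¹
t½ = ln2 / k = 0.693147 / 0.02605 = 26.61 h

26.6 h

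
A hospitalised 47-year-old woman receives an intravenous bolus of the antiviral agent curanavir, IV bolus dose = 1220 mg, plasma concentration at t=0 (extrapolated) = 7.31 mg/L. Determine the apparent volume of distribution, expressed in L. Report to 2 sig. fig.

170 L

Vd = Dose / C₀ = 1220 / 7.31 = 166.9 L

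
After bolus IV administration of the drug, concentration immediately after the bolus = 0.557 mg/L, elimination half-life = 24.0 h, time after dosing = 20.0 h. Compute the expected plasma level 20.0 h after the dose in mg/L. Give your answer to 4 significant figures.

k = ln2 / t½ = 0.693147 / 24.0 = 0.02888 h⁻¹
C = C₀ · e^(−k·t) = 0.5570 × e^(−0.02888 × 20.0)
  = 0.5570 × 0.5612 = 0.3126 mg/L

0.3126 mg/L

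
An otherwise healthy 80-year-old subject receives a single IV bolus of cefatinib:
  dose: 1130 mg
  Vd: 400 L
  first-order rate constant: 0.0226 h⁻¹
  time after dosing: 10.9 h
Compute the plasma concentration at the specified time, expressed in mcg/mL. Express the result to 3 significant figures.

2.21 mcg/mL

C₀ = Dose / Vd = 1130 / 400 = 2.825 mg/L
C = C₀ · e^(−k·t) = 2.825 × e^(−0.02260 × 10.9)
  = 2.825 × 0.7817 = 2.208 mg/L
(2.208 mg/L = 2.208 mcg/mL)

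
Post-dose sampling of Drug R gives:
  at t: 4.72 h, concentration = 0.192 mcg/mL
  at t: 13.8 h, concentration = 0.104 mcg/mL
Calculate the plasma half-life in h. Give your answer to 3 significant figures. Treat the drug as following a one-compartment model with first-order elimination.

10.3 h

k = ln(C₁/C₂) / (t₂ − t₁) = ln(0.192/0.104) / (13.8 − 4.72)
  = 0.6131 / 9.080 = 0.06752 h⁻¹
t½ = ln2 / k = 0.693147 / 0.06752 = 10.27 h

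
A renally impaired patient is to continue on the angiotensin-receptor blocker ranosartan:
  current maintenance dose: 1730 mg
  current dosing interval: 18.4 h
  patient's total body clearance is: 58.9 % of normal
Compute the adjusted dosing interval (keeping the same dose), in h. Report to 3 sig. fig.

To keep the same average steady-state level, dosing rate must scale with clearance.
CL ratio = 58.9 / 100 = 0.5890
New interval (same dose) = 18.4 / 0.5890 = 31.24 h

31.2 h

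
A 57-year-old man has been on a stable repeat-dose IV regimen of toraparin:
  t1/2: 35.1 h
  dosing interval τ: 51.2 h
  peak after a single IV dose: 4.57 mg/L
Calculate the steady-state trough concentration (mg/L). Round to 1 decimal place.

2.6 mg/L

k = ln2 / t½ = 0.693147 / 35.1 = 0.01975 h⁻¹
e^(−kτ) = e^(−0.01975 × 51.2) = 0.3638
Accumulation ratio R = 1 / (1 − e^(−kτ)) = 1 / (1 − 0.3638) = 1.572
Steady-state trough = C₀ × R × e^(−kτ) = 4.57 × 1.572 × 0.3638 = 2.614 mg/L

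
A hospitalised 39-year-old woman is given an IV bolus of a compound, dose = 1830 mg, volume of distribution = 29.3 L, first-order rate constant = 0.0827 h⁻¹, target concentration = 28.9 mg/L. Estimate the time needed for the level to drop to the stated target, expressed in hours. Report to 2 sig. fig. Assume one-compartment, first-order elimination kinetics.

C₀ = Dose / Vd = 1830 / 29.3 = 62.46 mg/L
t = ln(C₀ / C) / k = ln(62.46 / 28.9) / 0.08270
  = ln(2.161) / 0.08270 = 0.7706 / 0.08270 = 9.318 h

9.3 h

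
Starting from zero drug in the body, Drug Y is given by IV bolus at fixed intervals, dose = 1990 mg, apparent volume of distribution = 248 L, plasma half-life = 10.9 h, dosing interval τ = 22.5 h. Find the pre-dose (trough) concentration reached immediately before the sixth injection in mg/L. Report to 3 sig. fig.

2.52 mg/L

C₀ per dose = Dose / Vd = 1990 / 248 = 8.024 mg/L
k = ln2 / t½ = 0.693147 / 10.9 = 0.06359 h⁻¹
Fraction remaining after one interval: r = e^(−kτ) = e^(−0.06359 × 22.5) = 0.2391
Before dose 6, 5 doses have been given (aged 1τ, 2τ, 3τ, 4τ, 5τ).
C_trough = C₀ × (r + r² + … + r^5) = C₀ × r(1−r^5)/(1−r)
        = 8.024 × 0.2391 × (1 − 0.0007814) / (1 − 0.2391) = 2.519 mg/L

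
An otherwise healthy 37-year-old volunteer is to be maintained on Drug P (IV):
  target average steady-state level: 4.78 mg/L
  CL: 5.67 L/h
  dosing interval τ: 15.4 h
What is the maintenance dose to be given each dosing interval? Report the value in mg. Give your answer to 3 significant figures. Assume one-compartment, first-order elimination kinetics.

At steady state, Dose/τ = Css × CL.
Dose = Css × CL × τ = 4.78 × 5.670 × 15.4 = 417.4 mg

417 mg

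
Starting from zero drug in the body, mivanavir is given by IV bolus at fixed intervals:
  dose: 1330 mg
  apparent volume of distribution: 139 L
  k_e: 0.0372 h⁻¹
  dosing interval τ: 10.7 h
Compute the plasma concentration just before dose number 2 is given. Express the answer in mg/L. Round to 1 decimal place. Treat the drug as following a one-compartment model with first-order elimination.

C₀ per dose = Dose / Vd = 1330 / 139 = 9.568 mg/L
Fraction remaining after one interval: r = e^(−kτ) = e^(−0.03720 × 10.7) = 0.6716
Before dose 2, 1 dose has been given (aged 1τ).
C_trough = C₀ × r = 9.568 × 0.6716 = 6.426 mg/L

6.4 mg/L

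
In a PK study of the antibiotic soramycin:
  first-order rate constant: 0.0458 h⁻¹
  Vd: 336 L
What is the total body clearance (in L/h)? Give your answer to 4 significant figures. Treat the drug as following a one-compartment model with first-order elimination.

CL = k × Vd = 0.0458 × 336 = 15.39 L/h

15.39 L/h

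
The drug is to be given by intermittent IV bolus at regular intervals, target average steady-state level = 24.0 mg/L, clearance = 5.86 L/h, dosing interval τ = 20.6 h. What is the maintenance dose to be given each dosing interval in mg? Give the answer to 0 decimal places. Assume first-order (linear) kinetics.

At steady state, Dose/τ = Css × CL.
Dose = Css × CL × τ = 24.0 × 5.860 × 20.6 = 2897 mg

2897 mg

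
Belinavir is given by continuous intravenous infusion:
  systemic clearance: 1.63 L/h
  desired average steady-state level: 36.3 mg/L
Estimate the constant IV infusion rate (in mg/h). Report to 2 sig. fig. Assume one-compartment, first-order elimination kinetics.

59 mg/h

At steady state, infusion rate R₀ = Css × CL = 36.3 × 1.630 = 59.17 mg/h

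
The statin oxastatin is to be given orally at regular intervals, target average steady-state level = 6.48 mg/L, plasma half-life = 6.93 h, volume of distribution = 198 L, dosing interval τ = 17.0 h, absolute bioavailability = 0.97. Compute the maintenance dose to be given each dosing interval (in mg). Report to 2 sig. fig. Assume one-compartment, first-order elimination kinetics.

2200 mg

k = ln2 / t½ = 0.693147 / 6.93 = 0.1000 h⁻¹
CL = k × Vd = 0.1000 × 198 = 19.80 L/h
At steady state, F × (Dose/τ) = Css × CL.
Dose = Css × CL × τ / F = 6.48 × 19.80 × 17.0 / 0.97 = 2249 mg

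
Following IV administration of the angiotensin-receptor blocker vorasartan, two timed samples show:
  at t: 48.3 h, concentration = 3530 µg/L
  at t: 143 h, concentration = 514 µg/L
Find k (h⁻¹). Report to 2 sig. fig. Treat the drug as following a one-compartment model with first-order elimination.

k = ln(C₁/C₂) / (t₂ − t₁) = ln(3530/514) / (143 − 48.3)
  = 1.927 / 94.70 = 0.02035 h⁻¹

0.020 h⁻¹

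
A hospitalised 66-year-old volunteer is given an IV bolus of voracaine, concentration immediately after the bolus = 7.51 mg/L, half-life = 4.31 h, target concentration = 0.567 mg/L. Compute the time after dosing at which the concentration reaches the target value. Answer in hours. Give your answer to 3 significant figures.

k = ln2 / t½ = 0.693147 / 4.31 = 0.1608 h⁻¹
t = ln(C₀ / C) / k = ln(7.510 / 0.567) / 0.1608
  = ln(13.25) / 0.1608 = 2.584 / 0.1608 = 16.07 h

16.1 h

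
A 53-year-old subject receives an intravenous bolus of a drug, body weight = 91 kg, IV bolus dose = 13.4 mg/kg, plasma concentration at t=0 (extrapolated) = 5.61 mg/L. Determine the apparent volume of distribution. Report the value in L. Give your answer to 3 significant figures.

Dose = 13.4 × 91 = 1219 mg
Vd = Dose / C₀ = 1219 / 5.61 = 217.3 L

217 L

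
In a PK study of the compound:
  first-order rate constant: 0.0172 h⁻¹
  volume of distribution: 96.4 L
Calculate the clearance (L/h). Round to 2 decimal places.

CL = k × Vd = 0.0172 × 96.4 = 1.658 L/h

1.66 L/h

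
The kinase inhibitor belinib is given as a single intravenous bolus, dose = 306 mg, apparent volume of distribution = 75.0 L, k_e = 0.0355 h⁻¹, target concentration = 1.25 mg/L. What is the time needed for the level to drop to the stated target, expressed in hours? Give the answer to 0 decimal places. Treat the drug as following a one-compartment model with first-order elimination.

33 h

C₀ = Dose / Vd = 306.0 / 75.0 = 4.080 mg/L
t = ln(C₀ / C) / k = ln(4.080 / 1.25) / 0.03550
  = ln(3.264) / 0.03550 = 1.183 / 0.03550 = 33.32 h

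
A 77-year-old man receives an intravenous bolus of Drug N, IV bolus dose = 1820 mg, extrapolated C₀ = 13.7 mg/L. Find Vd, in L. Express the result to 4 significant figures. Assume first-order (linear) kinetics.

Vd = Dose / C₀ = 1820 / 13.7 = 132.8 L

132.8 L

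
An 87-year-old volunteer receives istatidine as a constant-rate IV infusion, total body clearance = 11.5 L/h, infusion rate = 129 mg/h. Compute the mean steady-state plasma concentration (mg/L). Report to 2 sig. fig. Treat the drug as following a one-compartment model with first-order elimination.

11 mg/L

At steady state Css = R₀ / CL = 129 / 11.50 = 11.22 mg/L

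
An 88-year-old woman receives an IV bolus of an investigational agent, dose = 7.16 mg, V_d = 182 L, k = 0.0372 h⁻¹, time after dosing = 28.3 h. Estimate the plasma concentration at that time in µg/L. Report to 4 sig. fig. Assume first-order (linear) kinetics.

13.73 µg/L

C₀ = Dose / Vd = 7.160 / 182 = 0.03934 mg/L
C = C₀ · e^(−k·t) = 0.03934 × e^(−0.03720 × 28.3)
  = 0.03934 × 0.3490 = 0.01373 mg/L
Convert: 0.01373 mg/L × 1000 = 13.73 µg/L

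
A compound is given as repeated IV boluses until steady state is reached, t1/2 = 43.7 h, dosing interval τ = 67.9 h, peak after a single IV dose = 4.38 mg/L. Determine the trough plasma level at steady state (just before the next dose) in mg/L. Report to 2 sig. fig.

k = ln2 / t½ = 0.693147 / 43.7 = 0.01586 h⁻¹
e^(−kτ) = e^(−0.01586 × 67.9) = 0.3407
Accumulation ratio R = 1 / (1 − e^(−kτ)) = 1 / (1 − 0.3407) = 1.517
Steady-state trough = C₀ × R × e^(−kτ) = 4.38 × 1.517 × 0.3407 = 2.264 mg/L

2.3 mg/L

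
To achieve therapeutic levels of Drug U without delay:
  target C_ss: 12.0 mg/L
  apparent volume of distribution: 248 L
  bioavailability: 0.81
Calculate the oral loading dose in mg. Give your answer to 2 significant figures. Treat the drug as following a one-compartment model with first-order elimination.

3700 mg

LD = Css × Vd / F = 12.0 × 248 / 0.81 = 3674 mg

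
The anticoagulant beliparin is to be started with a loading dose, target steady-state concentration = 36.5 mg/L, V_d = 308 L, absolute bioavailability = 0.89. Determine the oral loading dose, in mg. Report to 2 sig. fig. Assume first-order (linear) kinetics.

LD = Css × Vd / F = 36.5 × 308 / 0.89 = 12630 mg

13000 mg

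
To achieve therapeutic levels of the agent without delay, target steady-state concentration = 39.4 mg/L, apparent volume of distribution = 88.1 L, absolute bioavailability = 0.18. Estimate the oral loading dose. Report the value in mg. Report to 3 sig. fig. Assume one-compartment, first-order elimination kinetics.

19300 mg

LD = Css × Vd / F = 39.4 × 88.1 / 0.18 = 19280 mg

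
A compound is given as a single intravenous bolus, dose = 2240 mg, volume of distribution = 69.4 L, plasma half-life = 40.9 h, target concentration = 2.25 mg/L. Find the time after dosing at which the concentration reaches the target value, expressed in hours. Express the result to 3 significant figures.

157 h

C₀ = Dose / Vd = 2240 / 69.4 = 32.28 mg/L
k = ln2 / t½ = 0.693147 / 40.9 = 0.01695 h⁻¹
t = ln(C₀ / C) / k = ln(32.28 / 2.25) / 0.01695
  = ln(14.35) / 0.01695 = 2.664 / 0.01695 = 157.2 h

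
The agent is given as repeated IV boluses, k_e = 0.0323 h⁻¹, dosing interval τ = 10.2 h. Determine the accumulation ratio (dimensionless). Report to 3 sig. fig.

e^(−kτ) = e^(−0.03230 × 10.2) = 0.7193
Accumulation ratio R = 1 / (1 − e^(−kτ)) = 1 / (1 − 0.7193) = 3.563

3.56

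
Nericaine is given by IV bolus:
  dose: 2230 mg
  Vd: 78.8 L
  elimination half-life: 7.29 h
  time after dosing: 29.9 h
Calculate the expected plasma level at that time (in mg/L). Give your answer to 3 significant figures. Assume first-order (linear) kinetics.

1.65 mg/L

C₀ = Dose / Vd = 2230 / 78.8 = 28.30 mg/L
k = ln2 / t½ = 0.693147 / 7.29 = 0.09508 h⁻¹
C = C₀ · e^(−k·t) = 28.30 × e^(−0.09508 × 29.9)
  = 28.30 × 0.05826 = 1.649 mg/L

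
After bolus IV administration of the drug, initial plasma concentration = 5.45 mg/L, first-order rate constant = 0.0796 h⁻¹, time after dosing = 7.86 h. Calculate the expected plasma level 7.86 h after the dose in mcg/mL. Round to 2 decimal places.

2.92 mcg/mL

C = C₀ · e^(−k·t) = 5.450 × e^(−0.07960 × 7.86)
  = 5.450 × 0.5349 = 2.915 mg/L
(2.915 mg/L = 2.915 mcg/mL)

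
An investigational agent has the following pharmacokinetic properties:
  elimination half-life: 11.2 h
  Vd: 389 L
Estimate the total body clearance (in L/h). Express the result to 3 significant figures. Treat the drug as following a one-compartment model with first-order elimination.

24.1 L/h

k = ln2 / t½ = 0.693147 / 11.2 = 0.06189 h⁻¹
CL = k × Vd = 0.06189 × 389 = 24.08 L/h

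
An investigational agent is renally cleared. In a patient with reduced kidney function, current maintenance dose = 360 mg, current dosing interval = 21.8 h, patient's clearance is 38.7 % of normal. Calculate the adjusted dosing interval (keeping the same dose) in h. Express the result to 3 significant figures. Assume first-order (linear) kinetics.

To keep the same average steady-state level, dosing rate must scale with clearance.
CL ratio = 38.7 / 100 = 0.3870
New interval (same dose) = 21.8 / 0.3870 = 56.33 h

56.3 h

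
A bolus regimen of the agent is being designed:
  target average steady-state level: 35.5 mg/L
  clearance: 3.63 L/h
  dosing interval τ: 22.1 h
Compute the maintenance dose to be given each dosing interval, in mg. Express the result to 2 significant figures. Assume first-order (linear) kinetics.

At steady state, Dose/τ = Css × CL.
Dose = Css × CL × τ = 35.5 × 3.630 × 22.1 = 2848 mg

2800 mg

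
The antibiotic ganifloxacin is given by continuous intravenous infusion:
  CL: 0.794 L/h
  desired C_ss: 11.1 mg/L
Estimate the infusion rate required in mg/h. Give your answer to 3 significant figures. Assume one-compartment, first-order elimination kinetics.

8.81 mg/h

At steady state, infusion rate R₀ = Css × CL = 11.1 × 0.7940 = 8.813 mg/h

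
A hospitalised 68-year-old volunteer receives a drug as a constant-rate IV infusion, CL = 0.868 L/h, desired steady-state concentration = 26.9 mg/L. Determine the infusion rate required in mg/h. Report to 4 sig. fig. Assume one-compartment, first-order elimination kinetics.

23.35 mg/h

At steady state, infusion rate R₀ = Css × CL = 26.9 × 0.8680 = 23.35 mg/h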